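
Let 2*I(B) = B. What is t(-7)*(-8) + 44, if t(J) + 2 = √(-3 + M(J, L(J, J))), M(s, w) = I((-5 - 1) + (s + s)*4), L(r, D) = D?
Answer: 60 - 8*I*√34 ≈ 60.0 - 46.648*I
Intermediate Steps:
I(B) = B/2
M(s, w) = -3 + 4*s (M(s, w) = ((-5 - 1) + (s + s)*4)/2 = (-6 + (2*s)*4)/2 = (-6 + 8*s)/2 = -3 + 4*s)
t(J) = -2 + √(-6 + 4*J) (t(J) = -2 + √(-3 + (-3 + 4*J)) = -2 + √(-6 + 4*J))
t(-7)*(-8) + 44 = (-2 + √(-6 + 4*(-7)))*(-8) + 44 = (-2 + √(-6 - 28))*(-8) + 44 = (-2 + √(-34))*(-8) + 44 = (-2 + I*√34)*(-8) + 44 = (16 - 8*I*√34) + 44 = 60 - 8*I*√34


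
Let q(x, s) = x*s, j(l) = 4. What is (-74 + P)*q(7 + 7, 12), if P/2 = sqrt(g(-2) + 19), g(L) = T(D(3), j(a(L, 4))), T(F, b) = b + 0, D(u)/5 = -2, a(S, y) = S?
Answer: -12432 + 336*sqrt(23) ≈ -10821.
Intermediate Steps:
D(u) = -10 (D(u) = 5*(-2) = -10)
T(F, b) = b
g(L) = 4
P = 2*sqrt(23) (P = 2*sqrt(4 + 19) = 2*sqrt(23) ≈ 9.5917)
q(x, s) = s*x
(-74 + P)*q(7 + 7, 12) = (-74 + 2*sqrt(23))*(12*(7 + 7)) = (-74 + 2*sqrt(23))*(12*14) = (-74 + 2*sqrt(23))*168 = -12432 + 336*sqrt(23)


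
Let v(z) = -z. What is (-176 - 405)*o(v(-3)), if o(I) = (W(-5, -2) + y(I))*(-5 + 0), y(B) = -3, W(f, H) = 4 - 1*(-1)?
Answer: 5810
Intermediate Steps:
W(f, H) = 5 (W(f, H) = 4 + 1 = 5)
o(I) = -10 (o(I) = (5 - 3)*(-5 + 0) = 2*(-5) = -10)
(-176 - 405)*o(v(-3)) = (-176 - 405)*(-10) = -581*(-10) = 5810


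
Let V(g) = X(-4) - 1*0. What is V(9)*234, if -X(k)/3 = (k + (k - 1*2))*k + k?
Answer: -25272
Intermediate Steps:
X(k) = -3*k - 3*k*(-2 + 2*k) (X(k) = -3*((k + (k - 1*2))*k + k) = -3*((k + (k - 2))*k + k) = -3*((k + (-2 + k))*k + k) = -3*((-2 + 2*k)*k + k) = -3*(k*(-2 + 2*k) + k) = -3*(k + k*(-2 + 2*k)) = -3*k - 3*k*(-2 + 2*k))
V(g) = -108 (V(g) = 3*(-4)*(1 - 2*(-4)) - 1*0 = 3*(-4)*(1 + 8) + 0 = 3*(-4)*9 + 0 = -108 + 0 = -108)
V(9)*234 = -108*234 = -25272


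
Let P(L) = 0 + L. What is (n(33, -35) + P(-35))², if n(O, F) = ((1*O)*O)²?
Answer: 1406325604996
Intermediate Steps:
n(O, F) = O⁴ (n(O, F) = (O*O)² = (O²)² = O⁴)
P(L) = L
(n(33, -35) + P(-35))² = (33⁴ - 35)² = (1185921 - 35)² = 1185886² = 1406325604996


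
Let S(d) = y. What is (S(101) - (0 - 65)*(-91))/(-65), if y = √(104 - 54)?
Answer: 91 - √2/13 ≈ 90.891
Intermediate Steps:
y = 5*√2 (y = √50 = 5*√2 ≈ 7.0711)
S(d) = 5*√2
(S(101) - (0 - 65)*(-91))/(-65) = (5*√2 - (0 - 65)*(-91))/(-65) = (5*√2 - (-65)*(-91))*(-1/65) = (5*√2 - 1*5915)*(-1/65) = (5*√2 - 5915)*(-1/65) = (-5915 + 5*√2)*(-1/65) = 91 - √2/13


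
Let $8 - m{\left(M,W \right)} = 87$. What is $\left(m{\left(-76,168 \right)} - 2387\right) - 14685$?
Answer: $-17151$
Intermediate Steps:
$m{\left(M,W \right)} = -79$ ($m{\left(M,W \right)} = 8 - 87 = -79$)
$\left(m{\left(-76,168 \right)} - 2387\right) - 14685 = \left(-79 - 2387\right) - 14685 = -2466 - 14685 = -17151$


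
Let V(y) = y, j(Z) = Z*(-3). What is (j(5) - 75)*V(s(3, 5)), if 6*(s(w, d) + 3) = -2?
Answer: 300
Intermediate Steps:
j(Z) = -3*Z
s(w, d) = -10/3 (s(w, d) = -3 + (1/6)*(-2) = -3 - 1/3 = -10/3)
(j(5) - 75)*V(s(3, 5)) = (-3*5 - 75)*(-10/3) = (-15 - 75)*(-10/3) = -90*(-10/3) = 300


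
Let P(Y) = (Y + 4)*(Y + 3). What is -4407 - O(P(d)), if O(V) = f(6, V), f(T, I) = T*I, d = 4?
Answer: -4743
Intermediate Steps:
f(T, I) = I*T
P(Y) = (3 + Y)*(4 + Y) (P(Y) = (4 + Y)*(3 + Y) = (3 + Y)*(4 + Y))
O(V) = 6*V (O(V) = V*6 = 6*V)
-4407 - O(P(d)) = -4407 - 6*(12 + 4**2 + 7*4) = -4407 - 6*(12 + 16 + 28) = -4407 - 6*56 = -4407 - 1*336 = -4407 - 336 = -4743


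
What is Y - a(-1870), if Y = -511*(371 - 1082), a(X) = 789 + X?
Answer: 364402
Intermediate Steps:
Y = 363321 (Y = -511*(-711) = 363321)
Y - a(-1870) = 363321 - (789 - 1870) = 363321 - 1*(-1081) = 363321 + 1081 = 364402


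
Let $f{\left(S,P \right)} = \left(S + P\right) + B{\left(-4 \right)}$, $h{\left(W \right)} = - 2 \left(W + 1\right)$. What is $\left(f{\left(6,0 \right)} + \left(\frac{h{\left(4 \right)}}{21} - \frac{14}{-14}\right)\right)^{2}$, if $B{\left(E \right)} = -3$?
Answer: $\frac{5476}{441} \approx 12.417$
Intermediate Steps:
$h{\left(W \right)} = -2 - 2 W$ ($h{\left(W \right)} = - 2 \left(1 + W\right) = -2 - 2 W$)
$f{\left(S,P \right)} = -3 + P + S$ ($f{\left(S,P \right)} = \left(S + P\right) - 3 = \left(P + S\right) - 3 = -3 + P + S$)
$\left(f{\left(6,0 \right)} + \left(\frac{h{\left(4 \right)}}{21} - \frac{14}{-14}\right)\right)^{2} = \left(\left(-3 + 0 + 6\right) + \left(\frac{-2 - 8}{21} - \frac{14}{-14}\right)\right)^{2} = \left(3 + \left(\left(-2 - 8\right) \frac{1}{21} - -1\right)\right)^{2} = \left(3 + \left(\left(-10\right) \frac{1}{21} + 1\right)\right)^{2} = \left(3 + \left(- \frac{10}{21} + 1\right)\right)^{2} = \left(3 + \frac{11}{21}\right)^{2} = \left(\frac{74}{21}\right)^{2} = \frac{5476}{441}$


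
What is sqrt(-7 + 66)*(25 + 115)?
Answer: 140*sqrt(59) ≈ 1075.4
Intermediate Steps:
sqrt(-7 + 66)*(25 + 115) = sqrt(59)*140 = 140*sqrt(59)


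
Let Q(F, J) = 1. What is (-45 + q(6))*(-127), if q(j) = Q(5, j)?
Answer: 5588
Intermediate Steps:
q(j) = 1
(-45 + q(6))*(-127) = (-45 + 1)*(-127) = -44*(-127) = 5588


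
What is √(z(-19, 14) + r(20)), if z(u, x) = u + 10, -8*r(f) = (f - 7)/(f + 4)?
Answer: I*√5223/24 ≈ 3.0113*I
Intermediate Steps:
r(f) = -(-7 + f)/(8*(4 + f)) (r(f) = -(f - 7)/(8*(f + 4)) = -(-7 + f)/(8*(4 + f)))
z(u, x) = 10 + u
√(z(-19, 14) + r(20)) = √((10 - 19) + (7 - 1*20)/(8*(4 + 20))) = √(-9 + (⅛)*(7 - 20)/24) = √(-9 + (⅛)*(1/24)*(-13)) = √(-9 - 13/192) = √(-1741/192) = I*√5223/24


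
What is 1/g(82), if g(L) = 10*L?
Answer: 1/820 ≈ 0.0012195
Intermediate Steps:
1/g(82) = 1/(10*82) = 1/820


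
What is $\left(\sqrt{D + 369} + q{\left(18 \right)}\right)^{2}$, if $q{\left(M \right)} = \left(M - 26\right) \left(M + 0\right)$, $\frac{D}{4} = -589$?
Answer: $\left(-144 + i \sqrt{1987}\right)^{2} \approx 18749.0 - 12838.0 i$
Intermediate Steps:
$D = -2356$ ($D = 4 \left(-589\right) = -2356$)
$q{\left(M \right)} = M \left(-26 + M\right)$ ($q{\left(M \right)} = \left(-26 + M\right) M = M \left(-26 + M\right)$)
$\left(\sqrt{D + 369} + q{\left(18 \right)}\right)^{2} = \left(\sqrt{-2356 + 369} + 18 \left(-26 + 18\right)\right)^{2} = \left(\sqrt{-1987} + 18 \left(-8\right)\right)^{2} = \left(i \sqrt{1987} - 144\right)^{2} = \left(-144 + i \sqrt{1987}\right)^{2}$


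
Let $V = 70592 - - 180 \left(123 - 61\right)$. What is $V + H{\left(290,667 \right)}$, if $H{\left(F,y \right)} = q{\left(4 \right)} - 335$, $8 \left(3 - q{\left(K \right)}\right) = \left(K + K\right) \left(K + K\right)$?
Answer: $81412$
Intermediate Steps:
$q{\left(K \right)} = 3 - \frac{K^{2}}{2}$ ($q{\left(K \right)} = 3 - \frac{\left(K + K\right) \left(K + K\right)}{8} = 3 - \frac{2 K 2 K}{8} = 3 - \frac{4 K^{2}}{8} = 3 - \frac{K^{2}}{2}$)
$H{\left(F,y \right)} = -340$ ($H{\left(F,y \right)} = \left(3 - \frac{4^{2}}{2}\right) - 335 = \left(3 - 8\right) - 335 = -5 - 335 = -340$)
$V = 81752$ ($V = 70592 - \left(-180\right) 62 = 70592 - -11160 = 70592 + 11160 = 81752$)
$V + H{\left(290,667 \right)} = 81752 - 340 = 81412$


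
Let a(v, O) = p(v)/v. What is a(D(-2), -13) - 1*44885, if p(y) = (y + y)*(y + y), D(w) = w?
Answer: -44893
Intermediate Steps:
p(y) = 4*y² (p(y) = (2*y)*(2*y) = 4*y²)
a(v, O) = 4*v (a(v, O) = (4*v²)/v = 4*v)
a(D(-2), -13) - 1*44885 = 4*(-2) - 1*44885 = -8 - 44885 = -44893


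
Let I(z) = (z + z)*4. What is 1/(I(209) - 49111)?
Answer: -1/47439 ≈ -2.1080e-5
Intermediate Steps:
I(z) = 8*z (I(z) = (2*z)*4 = 8*z)
1/(I(209) - 49111) = 1/(8*209 - 49111) = 1/(1672 - 49111) = 1/(-47439) = -1/47439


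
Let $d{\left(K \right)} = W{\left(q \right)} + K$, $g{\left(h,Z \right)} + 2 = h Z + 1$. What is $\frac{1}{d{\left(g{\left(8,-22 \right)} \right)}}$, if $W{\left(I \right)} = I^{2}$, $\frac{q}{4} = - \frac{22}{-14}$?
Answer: $- \frac{49}{6737} \approx -0.0072733$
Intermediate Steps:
$q = \frac{44}{7}$ ($q = 4 \left(- \frac{22}{-14}\right) = 4 \left(\left(-22\right) \left(- \frac{1}{14}\right)\right) = 4 \cdot \frac{11}{7} = \frac{44}{7} \approx 6.2857$)
$g{\left(h,Z \right)} = -1 + Z h$ ($g{\left(h,Z \right)} = -2 + \left(h Z + 1\right) = -2 + \left(Z h + 1\right) = -2 + \left(1 + Z h\right) = -1 + Z h$)
$d{\left(K \right)} = \frac{1936}{49} + K$ ($d{\left(K \right)} = \left(\frac{44}{7}\right)^{2} + K = \frac{1936}{49} + K$)
$\frac{1}{d{\left(g{\left(8,-22 \right)} \right)}} = \frac{1}{\frac{1936}{49} - 177} = \frac{1}{- \frac{6737}{49}} = - \frac{49}{6737}$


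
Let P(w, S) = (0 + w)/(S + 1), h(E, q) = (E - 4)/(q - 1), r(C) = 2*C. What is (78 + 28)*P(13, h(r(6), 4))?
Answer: 4134/11 ≈ 375.82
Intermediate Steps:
h(E, q) = (-4 + E)/(-1 + q)
P(w, S) = w/(1 + S)
(78 + 28)*P(13, h(r(6), 4)) = (78 + 28)*(13/(1 + (-4 + 2*6)/(-1 + 4))) = 106*(13/(1 + (-4 + 12)/3)) = 106*(13/(1 + (⅓)*8)) = 106*(13/(1 + 8/3)) = 106*(13/(11/3)) = 106*(13*(3/11)) = 106*(39/11) = 4134/11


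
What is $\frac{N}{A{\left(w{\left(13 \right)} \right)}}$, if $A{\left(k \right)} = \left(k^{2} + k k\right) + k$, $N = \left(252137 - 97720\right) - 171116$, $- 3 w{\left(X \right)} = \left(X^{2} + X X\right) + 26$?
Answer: $- \frac{150291}{263900} \approx -0.5695$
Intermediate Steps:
$w{\left(X \right)} = - \frac{26}{3} - \frac{2 X^{2}}{3}$ ($w{\left(X \right)} = - \frac{\left(X^{2} + X X\right) + 26}{3} = - \frac{\left(X^{2} + X^{2}\right) + 26}{3} = - \frac{2 X^{2} + 26}{3} = - \frac{26 + 2 X^{2}}{3} = - \frac{26}{3} - \frac{2 X^{2}}{3}$)
$N = -16699$ ($N = 154417 - 171116 = -16699$)
$A{\left(k \right)} = k + 2 k^{2}$ ($A{\left(k \right)} = \left(k^{2} + k^{2}\right) + k = 2 k^{2} + k = k + 2 k^{2}$)
$\frac{N}{A{\left(w{\left(13 \right)} \right)}} = - \frac{16699}{\left(- \frac{26}{3} - \frac{2 \cdot 13^{2}}{3}\right) \left(1 + 2 \left(- \frac{26}{3} - \frac{2 \cdot 13^{2}}{3}\right)\right)} = - \frac{16699}{\left(- \frac{26}{3} - \frac{338}{3}\right) \left(1 + 2 \left(- \frac{26}{3} - \frac{338}{3}\right)\right)} = - \frac{16699}{\left(- \frac{364}{3}\right) \left(1 + 2 \left(- \frac{364}{3}\right)\right)} = - \frac{16699}{\left(- \frac{364}{3}\right) \left(1 - \frac{728}{3}\right)} = - \frac{16699}{\left(- \frac{364}{3}\right) \left(- \frac{725}{3}\right)} = - \frac{16699}{\frac{263900}{9}} = \left(-16699\right) \frac{9}{263900} = - \frac{150291}{263900}$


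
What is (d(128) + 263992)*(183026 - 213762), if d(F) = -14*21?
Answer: -8105021728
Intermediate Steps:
d(F) = -294
(d(128) + 263992)*(183026 - 213762) = (-294 + 263992)*(183026 - 213762) = 263698*(-30736) = -8105021728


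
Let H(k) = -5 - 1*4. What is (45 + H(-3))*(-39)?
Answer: -1404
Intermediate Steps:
H(k) = -9 (H(k) = -5 - 4 = -9)
(45 + H(-3))*(-39) = (45 - 9)*(-39) = 36*(-39) = -1404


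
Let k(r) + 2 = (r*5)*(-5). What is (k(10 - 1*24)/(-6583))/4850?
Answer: -6/550475 ≈ -1.0900e-5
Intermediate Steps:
k(r) = -2 - 25*r (k(r) = -2 + (r*5)*(-5) = -2 + (5*r)*(-5) = -2 - 25*r)
(k(10 - 1*24)/(-6583))/4850 = ((-2 - 25*(10 - 1*24))/(-6583))/4850 = ((-2 - 25*(10 - 24))*(-1/6583))*(1/4850) = ((-2 - 25*(-14))*(-1/6583))*(1/4850) = ((-2 + 350)*(-1/6583))*(1/4850) = (348*(-1/6583))*(1/4850) = -12/227*1/4850 = -6/550475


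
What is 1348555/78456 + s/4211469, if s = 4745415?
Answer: 672411539615/36712779096 ≈ 18.315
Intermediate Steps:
1348555/78456 + s/4211469 = 1348555/78456 + 4745415/4211469 = 1348555*(1/78456) + 4745415*(1/4211469) = 1348555/78456 + 1581805/1403823 = 672411539615/36712779096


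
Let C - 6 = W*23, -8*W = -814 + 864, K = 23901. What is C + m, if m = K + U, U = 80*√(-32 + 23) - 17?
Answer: 94985/4 + 240*I ≈ 23746.0 + 240.0*I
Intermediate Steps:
W = -25/4 (W = -(-814 + 864)/8 = -⅛*50 = -25/4 ≈ -6.2500)
U = -17 + 240*I (U = 80*√(-9) - 17 = 80*(3*I) - 17 = 240*I - 17 = -17 + 240*I ≈ -17.0 + 240.0*I)
C = -551/4 (C = 6 - 25/4*23 = 6 - 575/4 = -551/4 ≈ -137.75)
m = 23884 + 240*I (m = 23901 + (-17 + 240*I) = 23884 + 240*I ≈ 23884.0 + 240.0*I)
C + m = -551/4 + (23884 + 240*I) = 94985/4 + 240*I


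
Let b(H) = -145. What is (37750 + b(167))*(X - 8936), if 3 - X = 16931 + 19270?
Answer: -1697264070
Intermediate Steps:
X = -36198 (X = 3 - (16931 + 19270) = 3 - 1*36201 = 3 - 36201 = -36198)
(37750 + b(167))*(X - 8936) = (37750 - 145)*(-36198 - 8936) = 37605*(-45134) = -1697264070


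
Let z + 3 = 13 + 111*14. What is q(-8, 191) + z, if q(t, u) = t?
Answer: 1556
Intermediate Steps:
z = 1564 (z = -3 + (13 + 111*14) = -3 + (13 + 1554) = -3 + 1567 = 1564)
q(-8, 191) + z = -8 + 1564 = 1556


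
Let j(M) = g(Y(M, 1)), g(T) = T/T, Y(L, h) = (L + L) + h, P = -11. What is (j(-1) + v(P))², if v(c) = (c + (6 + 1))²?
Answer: 289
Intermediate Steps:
Y(L, h) = h + 2*L (Y(L, h) = 2*L + h = h + 2*L)
g(T) = 1
v(c) = (7 + c)² (v(c) = (c + 7)² = (7 + c)²)
j(M) = 1
(j(-1) + v(P))² = (1 + (7 - 11)²)² = (1 + (-4)²)² = (1 + 16)² = 17² = 289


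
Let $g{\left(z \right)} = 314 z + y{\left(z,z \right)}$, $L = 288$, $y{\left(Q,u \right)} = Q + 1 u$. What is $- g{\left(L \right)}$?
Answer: $-91008$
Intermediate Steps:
$y{\left(Q,u \right)} = Q + u$
$g{\left(z \right)} = 316 z$ ($g{\left(z \right)} = 314 z + \left(z + z\right) = 314 z + 2 z = 316 z$)
$- g{\left(L \right)} = - 316 \cdot 288 = \left(-1\right) 91008 = -91008$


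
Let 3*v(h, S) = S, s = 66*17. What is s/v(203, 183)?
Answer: 1122/61 ≈ 18.393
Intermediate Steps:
s = 1122
v(h, S) = S/3
s/v(203, 183) = 1122/(((⅓)*183)) = 1122/61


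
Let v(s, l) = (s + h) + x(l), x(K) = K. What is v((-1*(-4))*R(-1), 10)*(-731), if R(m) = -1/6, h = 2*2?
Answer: -29240/3 ≈ -9746.7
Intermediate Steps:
h = 4
R(m) = -⅙ (R(m) = -1*⅙ = -⅙)
v(s, l) = 4 + l + s (v(s, l) = (s + 4) + l = (4 + s) + l = 4 + l + s)
v((-1*(-4))*R(-1), 10)*(-731) = (4 + 10 - 1*(-4)*(-⅙))*(-731) = (4 + 10 + 4*(-⅙))*(-731) = (4 + 10 - ⅔)*(-731) = (40/3)*(-731) = -29240/3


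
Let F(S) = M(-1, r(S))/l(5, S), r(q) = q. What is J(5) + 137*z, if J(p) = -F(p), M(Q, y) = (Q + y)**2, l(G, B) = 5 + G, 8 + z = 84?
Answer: 52052/5 ≈ 10410.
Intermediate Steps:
z = 76 (z = -8 + 84 = 76)
F(S) = (-1 + S)**2/10 (F(S) = (-1 + S)**2/(5 + 5) = (-1 + S)**2/10)
J(p) = -(-1 + p)**2/10
J(5) + 137*z = -(-1 + 5)**2/10 + 137*76 = -1/10*4**2 + 10412 = -1/10*16 + 10412 = -8/5 + 10412 = 52052/5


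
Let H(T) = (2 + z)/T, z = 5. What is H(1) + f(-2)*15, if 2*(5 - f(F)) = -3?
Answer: 209/2 ≈ 104.50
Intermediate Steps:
f(F) = 13/2 (f(F) = 5 - ½*(-3) = 5 + 3/2 = 13/2)
H(T) = 7/T (H(T) = (2 + 5)/T = 7/T)
H(1) + f(-2)*15 = 7/1 + (13/2)*15 = 7*1 + 195/2 = 7 + 195/2 = 209/2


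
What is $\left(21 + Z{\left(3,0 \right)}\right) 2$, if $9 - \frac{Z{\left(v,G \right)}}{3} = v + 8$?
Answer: $30$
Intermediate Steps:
$Z{\left(v,G \right)} = 3 - 3 v$ ($Z{\left(v,G \right)} = 27 - 3 \left(v + 8\right) = 27 - 3 \left(8 + v\right) = 27 - \left(24 + 3 v\right) = 3 - 3 v$)
$\left(21 + Z{\left(3,0 \right)}\right) 2 = \left(21 + \left(3 - 9\right)\right) 2 = \left(21 - 6\right) 2 = 15 \cdot 2 = 30$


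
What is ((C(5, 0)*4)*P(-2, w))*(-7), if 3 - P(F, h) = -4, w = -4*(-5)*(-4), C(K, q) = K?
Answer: -980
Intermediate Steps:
w = -80 (w = 20*(-4) = -80)
P(F, h) = 7 (P(F, h) = 3 - 1*(-4) = 3 + 4 = 7)
((C(5, 0)*4)*P(-2, w))*(-7) = ((5*4)*7)*(-7) = (20*7)*(-7) = 140*(-7) = -980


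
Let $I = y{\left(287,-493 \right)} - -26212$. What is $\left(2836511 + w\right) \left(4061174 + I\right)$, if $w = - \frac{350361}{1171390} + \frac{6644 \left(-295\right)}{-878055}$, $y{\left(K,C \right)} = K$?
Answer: $\frac{216831042317389902507337}{18700815390} \approx 1.1595 \cdot 10^{13}$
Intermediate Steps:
$I = 26499$ ($I = 287 - -26212 = 287 + 26212 = 26499$)
$w = \frac{36150268079}{18700815390}$ ($w = \left(-350361\right) \frac{1}{1171390} - - \frac{391996}{175611} = - \frac{31851}{106490} + \frac{391996}{175611} = \frac{36150268079}{18700815390} \approx 1.9331$)
$\left(2836511 + w\right) \left(4061174 + I\right) = \left(2836511 + \frac{36150268079}{18700815390}\right) \left(4061174 + 26499\right) = \frac{53045104712972369}{18700815390} \cdot 4087673 = \frac{216831042317389902507337}{18700815390}$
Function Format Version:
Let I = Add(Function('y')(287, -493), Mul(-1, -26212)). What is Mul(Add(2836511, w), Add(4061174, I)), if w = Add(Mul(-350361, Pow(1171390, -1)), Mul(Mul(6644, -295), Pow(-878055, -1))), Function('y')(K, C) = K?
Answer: Rational(216831042317389902507337, 18700815390) ≈ 1.1595e+13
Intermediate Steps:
I = 26499 (I = Add(287, Mul(-1, -26212)) = Add(287, 26212) = 26499)
w = Rational(36150268079, 18700815390) (w = Add(Mul(-350361, Rational(1, 1171390)), Mul(-1959980, Rational(-1, 878055))) = Add(Rational(-31851, 106490), Rational(391996, 175611)) = Rational(36150268079, 18700815390) ≈ 1.9331)
Mul(Add(2836511, w), Add(4061174, I)) = Mul(Add(2836511, Rational(36150268079, 18700815390)), Add(4061174, 26499)) = Mul(Rational(53045104712972369, 18700815390), 4087673) = Rational(216831042317389902507337, 18700815390)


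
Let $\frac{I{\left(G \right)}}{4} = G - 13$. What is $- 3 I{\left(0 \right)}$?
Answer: $156$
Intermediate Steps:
$I{\left(G \right)} = -52 + 4 G$ ($I{\left(G \right)} = 4 \left(G - 13\right) = 4 \left(-13 + G\right) = -52 + 4 G$)
$- 3 I{\left(0 \right)} = - 3 \left(-52 + 4 \cdot 0\right) = - 3 \left(-52 + 0\right) = \left(-3\right) \left(-52\right) = 156$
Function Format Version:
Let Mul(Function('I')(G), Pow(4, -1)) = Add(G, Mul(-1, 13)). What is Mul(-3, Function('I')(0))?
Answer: 156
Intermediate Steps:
Function('I')(G) = Add(-52, Mul(4, G)) (Function('I')(G) = Mul(4, Add(G, Mul(-1, 13))) = Mul(4, Add(G, -13)) = Mul(4, Add(-13, G)) = Add(-52, Mul(4, G)))
Mul(-3, Function('I')(0)) = Mul(-3, Add(-52, Mul(4, 0))) = Mul(-3, Add(-52, 0)) = Mul(-3, -52) = 156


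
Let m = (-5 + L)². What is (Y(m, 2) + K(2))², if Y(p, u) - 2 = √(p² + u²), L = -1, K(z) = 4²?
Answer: 1624 + 360*√13 ≈ 2922.0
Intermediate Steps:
K(z) = 16
m = 36 (m = (-5 - 1)² = (-6)² = 36)
Y(p, u) = 2 + √(p² + u²)
(Y(m, 2) + K(2))² = ((2 + √(36² + 2²)) + 16)² = ((2 + √(1296 + 4)) + 16)² = ((2 + √1300) + 16)² = ((2 + 10*√13) + 16)² = (18 + 10*√13)²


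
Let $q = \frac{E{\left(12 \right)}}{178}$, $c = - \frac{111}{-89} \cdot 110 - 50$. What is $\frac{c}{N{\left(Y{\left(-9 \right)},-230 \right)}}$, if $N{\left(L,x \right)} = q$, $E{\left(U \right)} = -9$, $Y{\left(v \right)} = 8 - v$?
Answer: $- \frac{15520}{9} \approx -1724.4$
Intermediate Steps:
$c = \frac{7760}{89}$ ($c = \left(-111\right) \left(- \frac{1}{89}\right) 110 - 50 = \frac{111}{89} \cdot 110 - 50 = \frac{12210}{89} - 50 = \frac{7760}{89} \approx 87.191$)
$q = - \frac{9}{178} \approx -0.050562$
$N{\left(L,x \right)} = - \frac{9}{178}$
$\frac{c}{N{\left(Y{\left(-9 \right)},-230 \right)}} = \frac{7760}{89 \left(- \frac{9}{178}\right)} = \frac{7760}{89} \left(- \frac{178}{9}\right) = - \frac{15520}{9}$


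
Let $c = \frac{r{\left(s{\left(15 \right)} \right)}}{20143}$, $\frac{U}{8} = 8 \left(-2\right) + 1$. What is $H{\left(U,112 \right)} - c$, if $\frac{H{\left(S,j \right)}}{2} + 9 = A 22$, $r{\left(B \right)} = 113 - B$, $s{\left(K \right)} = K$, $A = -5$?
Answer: $- \frac{4794132}{20143} \approx -238.0$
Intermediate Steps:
$U = -120$ ($U = 8 \left(8 \left(-2\right) + 1\right) = 8 \left(-16 + 1\right) = 8 \left(-15\right) = -120$)
$H{\left(S,j \right)} = -238$ ($H{\left(S,j \right)} = -18 + 2 \left(\left(-5\right) 22\right) = -18 + 2 \left(-110\right) = -18 - 220 = -238$)
$c = \frac{98}{20143}$ ($c = \frac{113 - 15}{20143} = \left(113 - 15\right) \frac{1}{20143} = 98 \cdot \frac{1}{20143} = \frac{98}{20143} \approx 0.0048652$)
$H{\left(U,112 \right)} - c = -238 - \frac{98}{20143} = - \frac{4794132}{20143}$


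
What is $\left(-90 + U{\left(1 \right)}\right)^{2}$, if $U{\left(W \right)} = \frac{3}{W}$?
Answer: $7569$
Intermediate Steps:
$\left(-90 + U{\left(1 \right)}\right)^{2} = \left(-90 + \frac{3}{1}\right)^{2} = \left(-90 + 3 \cdot 1\right)^{2} = \left(-90 + 3\right)^{2} = \left(-87\right)^{2} = 7569$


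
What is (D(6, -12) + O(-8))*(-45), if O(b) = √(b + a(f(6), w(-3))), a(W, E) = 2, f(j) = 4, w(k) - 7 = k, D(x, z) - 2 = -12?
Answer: 450 - 45*I*√6 ≈ 450.0 - 110.23*I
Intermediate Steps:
D(x, z) = -10 (D(x, z) = 2 - 12 = -10)
w(k) = 7 + k
O(b) = √(2 + b) (O(b) = √(b + 2) = √(2 + b))
(D(6, -12) + O(-8))*(-45) = (-10 + √(2 - 8))*(-45) = (-10 + √(-6))*(-45) = (-10 + I*√6)*(-45) = 450 - 45*I*√6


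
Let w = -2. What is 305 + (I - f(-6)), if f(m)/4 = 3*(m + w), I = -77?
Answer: 324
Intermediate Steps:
f(m) = -24 + 12*m (f(m) = 4*(3*(m - 2)) = 4*(3*(-2 + m)) = 4*(-6 + 3*m) = -24 + 12*m)
305 + (I - f(-6)) = 305 + (-77 - (-24 + 12*(-6))) = 305 + (-77 - (-24 - 72)) = 305 + (-77 - 1*(-96)) = 305 + (-77 + 96) = 305 + 19 = 324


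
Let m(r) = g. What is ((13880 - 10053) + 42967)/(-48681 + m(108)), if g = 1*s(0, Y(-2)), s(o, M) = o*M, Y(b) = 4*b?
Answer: -15598/16227 ≈ -0.96124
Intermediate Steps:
s(o, M) = M*o
g = 0 (g = 1*((4*(-2))*0) = 1*(-8*0) = 1*0 = 0)
m(r) = 0
((13880 - 10053) + 42967)/(-48681 + m(108)) = ((13880 - 10053) + 42967)/(-48681 + 0) = (3827 + 42967)/(-48681) = 46794*(-1/48681) = -15598/16227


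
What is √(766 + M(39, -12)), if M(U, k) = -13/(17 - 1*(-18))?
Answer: √937895/35 ≈ 27.670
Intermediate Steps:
M(U, k) = -13/35 (M(U, k) = -13/(17 + 18) = -13/35)
√(766 + M(39, -12)) = √(766 - 13/35) = √(26797/35) = √937895/35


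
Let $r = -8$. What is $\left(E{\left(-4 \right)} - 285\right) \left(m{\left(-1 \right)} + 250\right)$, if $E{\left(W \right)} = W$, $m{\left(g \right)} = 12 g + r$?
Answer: $-66470$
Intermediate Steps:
$m{\left(g \right)} = -8 + 12 g$ ($m{\left(g \right)} = 12 g - 8 = -8 + 12 g$)
$\left(E{\left(-4 \right)} - 285\right) \left(m{\left(-1 \right)} + 250\right) = \left(-4 - 285\right) \left(\left(-8 + 12 \left(-1\right)\right) + 250\right) = \left(-4 - 285\right) \left(\left(-8 - 12\right) + 250\right) = - 289 \left(-20 + 250\right) = \left(-289\right) 230 = -66470$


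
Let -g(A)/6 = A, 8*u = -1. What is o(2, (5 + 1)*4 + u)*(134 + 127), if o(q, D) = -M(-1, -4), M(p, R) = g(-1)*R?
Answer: 6264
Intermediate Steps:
u = -⅛ (u = (⅛)*(-1) = -⅛ ≈ -0.12500)
g(A) = -6*A
M(p, R) = 6*R (M(p, R) = (-6*(-1))*R = 6*R)
o(q, D) = 24 (o(q, D) = -6*(-4) = -1*(-24) = 24)
o(2, (5 + 1)*4 + u)*(134 + 127) = 24*(134 + 127) = 24*261 = 6264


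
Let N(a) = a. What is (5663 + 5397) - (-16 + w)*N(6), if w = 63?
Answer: 10778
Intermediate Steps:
(5663 + 5397) - (-16 + w)*N(6) = (5663 + 5397) - (-16 + 63)*6 = 11060 - 47*6 = 11060 - 1*282 = 11060 - 282 = 10778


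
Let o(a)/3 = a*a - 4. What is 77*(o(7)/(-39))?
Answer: -3465/13 ≈ -266.54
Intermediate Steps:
o(a) = -12 + 3*a² (o(a) = 3*(a*a - 4) = 3*(a² - 4) = 3*(-4 + a²) = -12 + 3*a²)
77*(o(7)/(-39)) = 77*((-12 + 3*7²)/(-39)) = 77*((-12 + 3*49)*(-1/39)) = 77*((-12 + 147)*(-1/39)) = 77*(135*(-1/39)) = 77*(-45/13) = -3465/13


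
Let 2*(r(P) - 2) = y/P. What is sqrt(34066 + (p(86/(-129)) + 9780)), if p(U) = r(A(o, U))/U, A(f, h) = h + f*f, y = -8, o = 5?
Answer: sqrt(233640661)/73 ≈ 209.39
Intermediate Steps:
A(f, h) = h + f**2
r(P) = 2 - 4/P (r(P) = 2 + (-8/P)/2 = 2 - 4/P)
p(U) = (2 - 4/(25 + U))/U (p(U) = (2 - 4/(U + 5**2))/U = (2 - 4/(U + 25))/U = (2 - 4/(25 + U))/U)
sqrt(34066 + (p(86/(-129)) + 9780)) = sqrt(34066 + (2*(23 + 86/(-129))/(((86/(-129)))*(25 + 86/(-129))) + 9780)) = sqrt(34066 + (2*(23 + 86*(-1/129))/(((86*(-1/129)))*(25 + 86*(-1/129))) + 9780)) = sqrt(34066 + (2*(23 - 2/3)/((-2/3)*(25 - 2/3)) + 9780)) = sqrt(34066 + (2*(-3/2)*(67/3)/(73/3) + 9780)) = sqrt(34066 + (2*(-3/2)*(3/73)*(67/3) + 9780)) = sqrt(34066 + (-201/73 + 9780)) = sqrt(34066 + 713739/73) = sqrt(3200557/73) = sqrt(233640661)/73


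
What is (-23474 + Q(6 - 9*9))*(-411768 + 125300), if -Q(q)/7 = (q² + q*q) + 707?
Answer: 30701634964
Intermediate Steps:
Q(q) = -4949 - 14*q² (Q(q) = -7*((q² + q*q) + 707) = -7*((q² + q²) + 707) = -7*(2*q² + 707) = -7*(707 + 2*q²) = -4949 - 14*q²)
(-23474 + Q(6 - 9*9))*(-411768 + 125300) = (-23474 + (-4949 - 14*(6 - 9*9)²))*(-411768 + 125300) = (-23474 + (-4949 - 14*(6 - 81)²))*(-286468) = (-23474 + (-4949 - 14*(-75)²))*(-286468) = (-23474 + (-4949 - 14*5625))*(-286468) = (-23474 + (-4949 - 78750))*(-286468) = (-23474 - 83699)*(-286468) = -107173*(-286468) = 30701634964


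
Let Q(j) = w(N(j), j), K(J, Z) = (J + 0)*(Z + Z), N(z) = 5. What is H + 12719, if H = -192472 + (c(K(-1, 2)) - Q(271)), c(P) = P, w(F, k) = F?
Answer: -179762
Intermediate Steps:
K(J, Z) = 2*J*Z (K(J, Z) = J*(2*Z) = 2*J*Z)
Q(j) = 5
H = -192481 (H = -192472 + (2*(-1)*2 - 1*5) = -192472 + (-4 - 5) = -192472 - 9 = -192481)
H + 12719 = -192481 + 12719 = -179762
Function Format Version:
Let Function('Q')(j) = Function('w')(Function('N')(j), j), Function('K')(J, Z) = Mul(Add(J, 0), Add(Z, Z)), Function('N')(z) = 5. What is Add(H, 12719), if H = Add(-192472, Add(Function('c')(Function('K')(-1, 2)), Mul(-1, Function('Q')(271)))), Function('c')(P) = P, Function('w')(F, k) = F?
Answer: -179762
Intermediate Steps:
Function('K')(J, Z) = Mul(2, J, Z) (Function('K')(J, Z) = Mul(J, Mul(2, Z)) = Mul(2, J, Z))
Function('Q')(j) = 5
H = -192481 (H = Add(-192472, Add(Mul(2, -1, 2), Mul(-1, 5))) = Add(-192472, Add(-4, -5)) = Add(-192472, -9) = -192481)
Add(H, 12719) = Add(-192481, 12719) = -179762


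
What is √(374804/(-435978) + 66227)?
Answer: √349668164416321/72663 ≈ 257.34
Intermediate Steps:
√(374804/(-435978) + 66227) = √(374804*(-1/435978) + 66227) = √(-187402/217989 + 66227) = √(14436570101/217989) = √349668164416321/72663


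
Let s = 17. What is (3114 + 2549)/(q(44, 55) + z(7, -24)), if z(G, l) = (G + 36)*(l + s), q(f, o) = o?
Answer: -5663/246 ≈ -23.020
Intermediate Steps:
z(G, l) = (17 + l)*(36 + G) (z(G, l) = (G + 36)*(l + 17) = (36 + G)*(17 + l) = (17 + l)*(36 + G))
(3114 + 2549)/(q(44, 55) + z(7, -24)) = (3114 + 2549)/(55 + (612 + 17*7 + 36*(-24) + 7*(-24))) = 5663/(55 + (612 + 119 - 864 - 168)) = 5663/(55 - 301) = 5663/(-246) = 5663*(-1/246) = -5663/246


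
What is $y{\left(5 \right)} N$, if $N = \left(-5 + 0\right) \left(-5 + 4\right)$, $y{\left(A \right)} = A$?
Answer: $25$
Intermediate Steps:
$N = 5$ ($N = \left(-5\right) \left(-1\right) = 5$)
$y{\left(5 \right)} N = 5 \cdot 5 = 25$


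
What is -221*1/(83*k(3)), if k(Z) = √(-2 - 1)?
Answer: 221*I*√3/249 ≈ 1.5373*I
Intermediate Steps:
k(Z) = I*√3 (k(Z) = √(-3) = I*√3)
-221*1/(83*k(3)) = -221*(-I*√3/249) = -(-221)*I*√3/249 = 221*I*√3/249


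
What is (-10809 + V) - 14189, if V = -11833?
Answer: -36831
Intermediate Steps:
(-10809 + V) - 14189 = (-10809 - 11833) - 14189 = -22642 - 14189 = -36831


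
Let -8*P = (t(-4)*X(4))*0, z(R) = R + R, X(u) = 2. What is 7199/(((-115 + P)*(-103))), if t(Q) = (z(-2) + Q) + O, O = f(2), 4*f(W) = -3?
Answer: 313/515 ≈ 0.60777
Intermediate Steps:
f(W) = -¾ (f(W) = (¼)*(-3) = -¾)
O = -¾ ≈ -0.75000
z(R) = 2*R
t(Q) = -19/4 + Q (t(Q) = (2*(-2) + Q) - ¾ = (-4 + Q) - ¾ = -19/4 + Q)
P = 0 (P = -(-19/4 - 4)*2*0/8 = -(-35/4*2)*0/8 = -(-35)*0/16 = -⅛*0 = 0)
7199/(((-115 + P)*(-103))) = 7199/(((-115 + 0)*(-103))) = 7199/((-115*(-103))) = 7199/11845 = 7199*(1/11845) = 313/515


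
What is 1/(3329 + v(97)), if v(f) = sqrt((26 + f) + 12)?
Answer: 3329/11082106 - 3*sqrt(15)/11082106 ≈ 0.00029935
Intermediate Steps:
v(f) = sqrt(38 + f)
1/(3329 + v(97)) = 1/(3329 + sqrt(38 + 97)) = 1/(3329 + sqrt(135)) = 1/(3329 + 3*sqrt(15))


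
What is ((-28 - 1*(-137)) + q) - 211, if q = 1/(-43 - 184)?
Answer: -23155/227 ≈ -102.00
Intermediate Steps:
q = -1/227 (q = 1/(-227) = -1/227 ≈ -0.0044053)
((-28 - 1*(-137)) + q) - 211 = ((-28 - 1*(-137)) - 1/227) - 211 = ((-28 + 137) - 1/227) - 211 = (109 - 1/227) - 211 = 24742/227 - 211 = -23155/227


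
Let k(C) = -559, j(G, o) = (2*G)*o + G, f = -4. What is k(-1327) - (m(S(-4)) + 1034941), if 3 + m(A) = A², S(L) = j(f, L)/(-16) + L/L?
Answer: -16567961/16 ≈ -1.0355e+6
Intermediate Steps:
j(G, o) = G + 2*G*o (j(G, o) = 2*G*o + G = G + 2*G*o)
S(L) = 5/4 + L/2 (S(L) = -4*(1 + 2*L)/(-16) + L/L = (-4 - 8*L)*(-1/16) + 1 = (¼ + L/2) + 1 = 5/4 + L/2)
m(A) = -3 + A²
k(-1327) - (m(S(-4)) + 1034941) = -559 - ((-3 + (5/4 + (½)*(-4))²) + 1034941) = -559 - ((-3 + (5/4 - 2)²) + 1034941) = -559 - ((-3 + (-¾)²) + 1034941) = -559 - ((-3 + 9/16) + 1034941) = -559 - (-39/16 + 1034941) = -559 - 1*16559017/16 = -559 - 16559017/16 = -16567961/16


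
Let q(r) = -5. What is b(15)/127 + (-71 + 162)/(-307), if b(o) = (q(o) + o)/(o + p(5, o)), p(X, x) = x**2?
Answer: -277061/935736 ≈ -0.29609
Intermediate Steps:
b(o) = (-5 + o)/(o + o**2)
b(15)/127 + (-71 + 162)/(-307) = ((-5 + 15)/(15*(1 + 15)))/127 + (-71 + 162)/(-307) = ((1/15)*10/16)*(1/127) + 91*(-1/307) = ((1/15)*(1/16)*10)*(1/127) - 91/307 = (1/24)*(1/127) - 91/307 = 1/3048 - 91/307 = -277061/935736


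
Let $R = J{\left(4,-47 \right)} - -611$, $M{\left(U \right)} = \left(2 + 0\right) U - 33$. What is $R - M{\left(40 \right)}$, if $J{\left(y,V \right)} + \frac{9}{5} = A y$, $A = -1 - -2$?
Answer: $\frac{2831}{5} \approx 566.2$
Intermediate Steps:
$A = 1$ ($A = -1 + 2 = 1$)
$J{\left(y,V \right)} = - \frac{9}{5} + y$ ($J{\left(y,V \right)} = - \frac{9}{5} + 1 y = - \frac{9}{5} + y$)
$M{\left(U \right)} = -33 + 2 U$ ($M{\left(U \right)} = 2 U - 33 = -33 + 2 U$)
$R = \frac{3066}{5}$ ($R = \left(- \frac{9}{5} + 4\right) - -611 = \frac{11}{5} + 611 = \frac{3066}{5} \approx 613.2$)
$R - M{\left(40 \right)} = \frac{3066}{5} - \left(-33 + 2 \cdot 40\right) = \frac{3066}{5} - \left(-33 + 80\right) = \frac{3066}{5} - 47 = \frac{2831}{5}$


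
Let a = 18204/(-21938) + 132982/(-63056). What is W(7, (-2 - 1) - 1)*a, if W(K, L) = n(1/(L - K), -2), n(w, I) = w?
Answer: 145186805/543448136 ≈ 0.26716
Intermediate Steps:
W(K, L) = 1/(L - K)
a = -145186805/49404376 (a = 18204*(-1/21938) + 132982*(-1/63056) = -9102/10969 - 66491/31528 = -145186805/49404376 ≈ -2.9387)
W(7, (-2 - 1) - 1)*a = -1/(7 - ((-2 - 1) - 1))*(-145186805/49404376) = -1/(7 - (-3 - 1))*(-145186805/49404376) = -1/(7 - 1*(-4))*(-145186805/49404376) = -1/(7 + 4)*(-145186805/49404376) = -1/11*(-145186805/49404376) = 145186805/543448136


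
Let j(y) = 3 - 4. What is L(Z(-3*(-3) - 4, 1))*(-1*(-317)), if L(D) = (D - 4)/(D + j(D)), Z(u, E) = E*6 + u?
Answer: 2219/10 ≈ 221.90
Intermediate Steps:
j(y) = -1
Z(u, E) = u + 6*E (Z(u, E) = 6*E + u = u + 6*E)
L(D) = (-4 + D)/(-1 + D) (L(D) = (D - 4)/(D - 1) = (-4 + D)/(-1 + D))
L(Z(-3*(-3) - 4, 1))*(-1*(-317)) = ((-4 + ((-3*(-3) - 4) + 6*1))/(-1 + ((-3*(-3) - 4) + 6*1)))*(-1*(-317)) = ((-4 + ((9 - 4) + 6))/(-1 + ((9 - 4) + 6)))*317 = ((-4 + (5 + 6))/(-1 + (5 + 6)))*317 = ((-4 + 11)/(-1 + 11))*317 = (7/10)*317 = 2219/10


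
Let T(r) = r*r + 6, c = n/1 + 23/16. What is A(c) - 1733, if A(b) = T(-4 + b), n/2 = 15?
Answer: -249391/256 ≈ -974.18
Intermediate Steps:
n = 30 (n = 2*15 = 30)
c = 503/16 (c = 30/1 + 23/16 = 30*1 + 23*(1/16) = 30 + 23/16 = 503/16 ≈ 31.438)
T(r) = 6 + r**2 (T(r) = r**2 + 6 = 6 + r**2)
A(b) = 6 + (-4 + b)**2
A(c) - 1733 = (6 + (-4 + 503/16)**2) - 1733 = (6 + (439/16)**2) - 1733 = (6 + 192721/256) - 1733 = 194257/256 - 1733 = -249391/256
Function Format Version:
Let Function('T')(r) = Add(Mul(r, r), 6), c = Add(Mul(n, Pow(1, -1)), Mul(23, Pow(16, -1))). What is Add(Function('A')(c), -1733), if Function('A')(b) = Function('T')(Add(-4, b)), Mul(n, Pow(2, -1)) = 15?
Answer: Rational(-249391, 256) ≈ -974.18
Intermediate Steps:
n = 30 (n = Mul(2, 15) = 30)
c = Rational(503, 16) (c = Add(Mul(30, Pow(1, -1)), Mul(23, Pow(16, -1))) = Add(Mul(30, 1), Mul(23, Rational(1, 16))) = Add(30, Rational(23, 16)) = Rational(503, 16) ≈ 31.438)
Function('T')(r) = Add(6, Pow(r, 2)) (Function('T')(r) = Add(Pow(r, 2), 6) = Add(6, Pow(r, 2)))
Function('A')(b) = Add(6, Pow(Add(-4, b), 2))
Add(Function('A')(c), -1733) = Add(Add(6, Pow(Add(-4, Rational(503, 16)), 2)), -1733) = Add(Add(6, Pow(Rational(439, 16), 2)), -1733) = Add(Add(6, Rational(192721, 256)), -1733) = Add(Rational(194257, 256), -1733) = Rational(-249391, 256)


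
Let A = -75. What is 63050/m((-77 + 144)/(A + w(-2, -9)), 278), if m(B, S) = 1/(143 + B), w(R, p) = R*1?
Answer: 690019200/77 ≈ 8.9613e+6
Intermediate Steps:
w(R, p) = R
63050/m((-77 + 144)/(A + w(-2, -9)), 278) = 63050/(1/(143 + (-77 + 144)/(-75 - 2))) = 63050/(1/(143 + 67/(-77))) = 63050/(1/(143 + 67*(-1/77))) = 63050/(1/(143 - 67/77)) = 63050/(1/(10944/77)) = 63050/(77/10944) = 63050*(10944/77) = 690019200/77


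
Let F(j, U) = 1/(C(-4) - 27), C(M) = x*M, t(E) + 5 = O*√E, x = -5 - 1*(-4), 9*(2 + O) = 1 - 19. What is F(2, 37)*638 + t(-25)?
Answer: -753/23 - 20*I ≈ -32.739 - 20.0*I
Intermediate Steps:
O = -4 (O = -2 + (1 - 19)/9 = -2 + (⅑)*(-18) = -2 - 2 = -4)
x = -1 (x = -5 + 4 = -1)
t(E) = -5 - 4*√E
C(M) = -M
F(j, U) = -1/23 (F(j, U) = 1/(-1*(-4) - 27) = 1/(4 - 27) = 1/(-23) = -1/23)
F(2, 37)*638 + t(-25) = -1/23*638 + (-5 - 20*I) = -638/23 + (-5 - 20*I) = -753/23 - 20*I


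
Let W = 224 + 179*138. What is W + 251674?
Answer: 276600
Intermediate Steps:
W = 24926 (W = 224 + 24702 = 24926)
W + 251674 = 24926 + 251674 = 276600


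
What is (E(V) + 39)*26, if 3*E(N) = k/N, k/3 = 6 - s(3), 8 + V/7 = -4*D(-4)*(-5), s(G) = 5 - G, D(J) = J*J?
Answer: 21295/21 ≈ 1014.0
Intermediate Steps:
D(J) = J²
V = 2184 (V = -56 + 7*(-4*(-4)²*(-5)) = -56 + 7*(-4*16*(-5)) = -56 + 7*(-64*(-5)) = -56 + 7*320 = -56 + 2240 = 2184)
k = 12 (k = 3*(6 - (5 - 1*3)) = 3*(6 - (5 - 3)) = 3*(6 - 1*2) = 3*(6 - 2) = 3*4 = 12)
E(N) = 4/N (E(N) = (12/N)/3 = 4/N)
(E(V) + 39)*26 = (4/2184 + 39)*26 = (4*(1/2184) + 39)*26 = (1/546 + 39)*26 = (21295/546)*26 = 21295/21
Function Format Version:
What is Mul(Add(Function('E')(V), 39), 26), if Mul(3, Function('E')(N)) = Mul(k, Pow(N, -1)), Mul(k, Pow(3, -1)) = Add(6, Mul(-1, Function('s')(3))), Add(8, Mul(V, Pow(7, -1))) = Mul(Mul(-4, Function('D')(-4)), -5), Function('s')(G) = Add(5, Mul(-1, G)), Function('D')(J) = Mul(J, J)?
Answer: Rational(21295, 21) ≈ 1014.0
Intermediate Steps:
Function('D')(J) = Pow(J, 2)
V = 2184 (V = Add(-56, Mul(7, Mul(Mul(-4, Pow(-4, 2)), -5))) = Add(-56, Mul(7, Mul(Mul(-4, 16), -5))) = Add(-56, Mul(7, Mul(-64, -5))) = Add(-56, Mul(7, 320)) = Add(-56, 2240) = 2184)
k = 12 (k = Mul(3, Add(6, Mul(-1, Add(5, Mul(-1, 3))))) = Mul(3, Add(6, Mul(-1, Add(5, -3)))) = Mul(3, Add(6, Mul(-1, 2))) = Mul(3, Add(6, -2)) = Mul(3, 4) = 12)
Function('E')(N) = Mul(4, Pow(N, -1)) (Function('E')(N) = Mul(Rational(1, 3), Mul(12, Pow(N, -1))) = Mul(4, Pow(N, -1)))
Mul(Add(Function('E')(V), 39), 26) = Mul(Add(Mul(4, Pow(2184, -1)), 39), 26) = Mul(Add(Mul(4, Rational(1, 2184)), 39), 26) = Mul(Add(Rational(1, 546), 39), 26) = Mul(Rational(21295, 546), 26) = Rational(21295, 21)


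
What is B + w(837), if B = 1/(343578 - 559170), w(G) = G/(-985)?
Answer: -180451489/212358120 ≈ -0.84975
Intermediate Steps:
w(G) = -G/985 (w(G) = G*(-1/985) = -G/985)
B = -1/215592 (B = 1/(-215592) = -1/215592 ≈ -4.6384e-6)
B + w(837) = -1/215592 - 1/985*837 = -1/215592 - 837/985 = -180451489/212358120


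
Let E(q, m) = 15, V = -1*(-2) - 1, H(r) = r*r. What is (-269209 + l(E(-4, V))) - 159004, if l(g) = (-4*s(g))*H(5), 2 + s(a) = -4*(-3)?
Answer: -429213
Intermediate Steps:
H(r) = r²
V = 1 (V = 2 - 1 = 1)
s(a) = 10 (s(a) = -2 - 4*(-3) = -2 + 12 = 10)
l(g) = -1000 (l(g) = -4*10*5² = -40*25 = -1000)
(-269209 + l(E(-4, V))) - 159004 = (-269209 - 1000) - 159004 = -270209 - 159004 = -429213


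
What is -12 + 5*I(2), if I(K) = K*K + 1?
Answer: 13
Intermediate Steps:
I(K) = 1 + K**2 (I(K) = K**2 + 1 = 1 + K**2)
-12 + 5*I(2) = -12 + 5*(1 + 2**2) = -12 + 5*(1 + 4) = -12 + 5*5 = -12 + 25 = 13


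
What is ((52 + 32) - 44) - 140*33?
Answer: -4580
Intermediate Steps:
((52 + 32) - 44) - 140*33 = (84 - 44) - 4620 = 40 - 4620 = -4580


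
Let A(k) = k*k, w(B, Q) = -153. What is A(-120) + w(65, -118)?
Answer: 14247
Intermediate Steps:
A(k) = k²
A(-120) + w(65, -118) = (-120)² - 153 = 14400 - 153 = 14247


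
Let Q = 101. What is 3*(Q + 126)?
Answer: 681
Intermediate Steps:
3*(Q + 126) = 3*(101 + 126) = 3*227 = 681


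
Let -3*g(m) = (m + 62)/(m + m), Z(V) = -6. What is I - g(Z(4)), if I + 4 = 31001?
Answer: 278959/9 ≈ 30995.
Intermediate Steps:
I = 30997 (I = -4 + 31001 = 30997)
g(m) = -(62 + m)/(6*m) (g(m) = -(m + 62)/(3*(m + m)) = -(62 + m)/(3*(2*m)) = -(62 + m)*1/(2*m)/3 = -(62 + m)/(6*m))
I - g(Z(4)) = 30997 - (-62 - 1*(-6))/(6*(-6)) = 30997 - (-1)*(-62 + 6)/(6*6) = 30997 - (-1)*(-56)/(6*6) = 30997 - 1*14/9 = 30997 - 14/9 = 278959/9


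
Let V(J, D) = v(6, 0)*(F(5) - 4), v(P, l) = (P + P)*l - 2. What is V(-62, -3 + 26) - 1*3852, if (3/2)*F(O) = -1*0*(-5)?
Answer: -3844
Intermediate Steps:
F(O) = 0 (F(O) = 2*(-1*0*(-5))/3 = 2*(0*(-5))/3 = (⅔)*0 = 0)
v(P, l) = -2 + 2*P*l (v(P, l) = (2*P)*l - 2 = 2*P*l - 2 = -2 + 2*P*l)
V(J, D) = 8 (V(J, D) = (-2 + 2*6*0)*(0 - 4) = (-2 + 0)*(-4) = -2*(-4) = 8)
V(-62, -3 + 26) - 1*3852 = 8 - 1*3852 = 8 - 3852 = -3844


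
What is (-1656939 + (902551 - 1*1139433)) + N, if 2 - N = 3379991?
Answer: -5273810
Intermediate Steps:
N = -3379989 (N = 2 - 1*3379991 = 2 - 3379991 = -3379989)
(-1656939 + (902551 - 1*1139433)) + N = (-1656939 + (902551 - 1*1139433)) - 3379989 = (-1656939 + (902551 - 1139433)) - 3379989 = (-1656939 - 236882) - 3379989 = -1893821 - 3379989 = -5273810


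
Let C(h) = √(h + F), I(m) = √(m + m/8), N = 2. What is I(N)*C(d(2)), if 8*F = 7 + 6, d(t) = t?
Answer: 3*√58/8 ≈ 2.8559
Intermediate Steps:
F = 13/8 (F = (7 + 6)/8 = (⅛)*13 = 13/8 ≈ 1.6250)
I(m) = 3*√2*√m/4 (I(m) = √(m + m/8) = √(9*m/8) = 3*√2*√m/4)
C(h) = √(13/8 + h) (C(h) = √(h + 13/8) = √(13/8 + h))
I(N)*C(d(2)) = (3*√2*√2/4)*(√(26 + 16*2)/4) = 3*(√(26 + 32)/4)/2 = 3*(√58/4)/2 = 3*√58/8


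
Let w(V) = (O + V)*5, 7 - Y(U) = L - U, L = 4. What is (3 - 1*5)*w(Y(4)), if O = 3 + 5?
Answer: -150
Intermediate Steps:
O = 8
Y(U) = 3 + U (Y(U) = 7 - (4 - U) = 7 + (-4 + U) = 3 + U)
w(V) = 40 + 5*V (w(V) = (8 + V)*5 = 40 + 5*V)
(3 - 1*5)*w(Y(4)) = (3 - 1*5)*(40 + 5*(3 + 4)) = (3 - 5)*(40 + 5*7) = -2*(40 + 35) = -2*75 = -150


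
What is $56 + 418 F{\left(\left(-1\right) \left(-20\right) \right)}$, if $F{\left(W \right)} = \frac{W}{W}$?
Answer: $474$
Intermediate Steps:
$F{\left(W \right)} = 1$
$56 + 418 F{\left(\left(-1\right) \left(-20\right) \right)} = 56 + 418 \cdot 1 = 56 + 418 = 474$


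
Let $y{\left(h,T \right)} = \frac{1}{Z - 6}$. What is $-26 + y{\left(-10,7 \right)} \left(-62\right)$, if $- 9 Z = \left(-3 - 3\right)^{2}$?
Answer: $- \frac{99}{5} \approx -19.8$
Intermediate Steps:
$Z = -4$ ($Z = - \frac{\left(-3 - 3\right)^{2}}{9} = - \frac{\left(-6\right)^{2}}{9} = \left(- \frac{1}{9}\right) 36 = -4$)
$y{\left(h,T \right)} = - \frac{1}{10}$ ($y{\left(h,T \right)} = \frac{1}{-4 - 6} = \frac{1}{-10} = - \frac{1}{10}$)
$-26 + y{\left(-10,7 \right)} \left(-62\right) = -26 - - \frac{31}{5} = -26 + \frac{31}{5} = - \frac{99}{5}$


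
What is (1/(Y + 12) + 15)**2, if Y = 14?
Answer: 152881/676 ≈ 226.16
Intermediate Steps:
(1/(Y + 12) + 15)**2 = (1/(14 + 12) + 15)**2 = (1/26 + 15)**2 = (391/26)**2 = 152881/676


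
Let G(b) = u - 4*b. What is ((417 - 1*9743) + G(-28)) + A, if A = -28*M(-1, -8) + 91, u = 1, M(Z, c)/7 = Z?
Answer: -8926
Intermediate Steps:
M(Z, c) = 7*Z
G(b) = 1 - 4*b
A = 287 (A = -196*(-1) + 91 = -28*(-7) + 91 = 196 + 91 = 287)
((417 - 1*9743) + G(-28)) + A = ((417 - 1*9743) + (1 - 4*(-28))) + 287 = ((417 - 9743) + (1 + 112)) + 287 = (-9326 + 113) + 287 = -9213 + 287 = -8926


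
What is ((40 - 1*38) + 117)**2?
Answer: 14161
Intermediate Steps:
((40 - 1*38) + 117)**2 = ((40 - 38) + 117)**2 = (2 + 117)**2 = 119**2 = 14161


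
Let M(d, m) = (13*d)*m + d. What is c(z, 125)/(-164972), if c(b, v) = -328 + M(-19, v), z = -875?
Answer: 15611/82486 ≈ 0.18926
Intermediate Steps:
M(d, m) = d + 13*d*m (M(d, m) = 13*d*m + d = d + 13*d*m)
c(b, v) = -347 - 247*v (c(b, v) = -328 - 19*(1 + 13*v) = -328 + (-19 - 247*v) = -347 - 247*v)
c(z, 125)/(-164972) = (-347 - 247*125)/(-164972) = (-347 - 30875)*(-1/164972) = -31222*(-1/164972) = 15611/82486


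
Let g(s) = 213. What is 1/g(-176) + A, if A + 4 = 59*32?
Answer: 401293/213 ≈ 1884.0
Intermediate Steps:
A = 1884 (A = -4 + 59*32 = -4 + 1888 = 1884)
1/g(-176) + A = 1/213 + 1884 = 401293/213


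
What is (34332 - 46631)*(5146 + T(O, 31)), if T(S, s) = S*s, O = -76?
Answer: -34314210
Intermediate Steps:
(34332 - 46631)*(5146 + T(O, 31)) = (34332 - 46631)*(5146 - 76*31) = -12299*(5146 - 2356) = -12299*2790 = -34314210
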